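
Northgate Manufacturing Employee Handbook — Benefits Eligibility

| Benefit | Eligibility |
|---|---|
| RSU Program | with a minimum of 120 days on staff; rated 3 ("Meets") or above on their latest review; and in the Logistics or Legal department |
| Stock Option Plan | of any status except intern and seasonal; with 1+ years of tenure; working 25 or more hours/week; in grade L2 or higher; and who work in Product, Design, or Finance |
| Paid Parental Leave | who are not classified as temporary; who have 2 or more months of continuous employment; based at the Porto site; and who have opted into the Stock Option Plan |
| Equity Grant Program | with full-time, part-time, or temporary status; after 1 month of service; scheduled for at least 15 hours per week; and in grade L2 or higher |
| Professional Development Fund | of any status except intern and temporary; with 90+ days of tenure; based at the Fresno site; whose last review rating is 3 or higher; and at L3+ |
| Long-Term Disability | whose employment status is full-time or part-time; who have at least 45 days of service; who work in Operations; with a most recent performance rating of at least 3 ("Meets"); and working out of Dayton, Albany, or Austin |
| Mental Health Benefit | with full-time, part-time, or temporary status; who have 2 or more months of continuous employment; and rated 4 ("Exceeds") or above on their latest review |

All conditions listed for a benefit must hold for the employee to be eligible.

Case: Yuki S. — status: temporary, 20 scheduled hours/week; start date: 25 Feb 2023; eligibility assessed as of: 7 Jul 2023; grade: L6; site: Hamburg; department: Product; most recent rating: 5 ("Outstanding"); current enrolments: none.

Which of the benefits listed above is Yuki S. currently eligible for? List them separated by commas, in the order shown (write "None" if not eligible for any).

Service from 25 Feb 2023 to 7 Jul 2023: 132 days.
RSU Program — service 132 days ≥ 120 days ✓; rating 5 ≥ 3 ✓; dept Product ✗ → not eligible.
Stock Option Plan — status temporary ✓ (not excluded); service 132 days < 1 year (≈365 days) ✗ → not eligible.
Paid Parental Leave — status temporary ✗ (excluded) → not eligible.
Equity Grant Program — status temporary ✓; service 132 days ≥ 1 month (≈30 days) ✓; 20 hrs/wk ≥ 15 ✓; grade L6 ≥ L2 ✓ → eligible.
Professional Development Fund — status temporary ✗ (excluded) → not eligible.
Long-Term Disability — status temporary ✗ (requires full-time or part-time) → not eligible.
Mental Health Benefit — status temporary ✓; service 132 days ≥ 2 months (≈60 days) ✓; rating 5 ≥ 4 ✓ → eligible.

Equity Grant Program, Mental Health Benefit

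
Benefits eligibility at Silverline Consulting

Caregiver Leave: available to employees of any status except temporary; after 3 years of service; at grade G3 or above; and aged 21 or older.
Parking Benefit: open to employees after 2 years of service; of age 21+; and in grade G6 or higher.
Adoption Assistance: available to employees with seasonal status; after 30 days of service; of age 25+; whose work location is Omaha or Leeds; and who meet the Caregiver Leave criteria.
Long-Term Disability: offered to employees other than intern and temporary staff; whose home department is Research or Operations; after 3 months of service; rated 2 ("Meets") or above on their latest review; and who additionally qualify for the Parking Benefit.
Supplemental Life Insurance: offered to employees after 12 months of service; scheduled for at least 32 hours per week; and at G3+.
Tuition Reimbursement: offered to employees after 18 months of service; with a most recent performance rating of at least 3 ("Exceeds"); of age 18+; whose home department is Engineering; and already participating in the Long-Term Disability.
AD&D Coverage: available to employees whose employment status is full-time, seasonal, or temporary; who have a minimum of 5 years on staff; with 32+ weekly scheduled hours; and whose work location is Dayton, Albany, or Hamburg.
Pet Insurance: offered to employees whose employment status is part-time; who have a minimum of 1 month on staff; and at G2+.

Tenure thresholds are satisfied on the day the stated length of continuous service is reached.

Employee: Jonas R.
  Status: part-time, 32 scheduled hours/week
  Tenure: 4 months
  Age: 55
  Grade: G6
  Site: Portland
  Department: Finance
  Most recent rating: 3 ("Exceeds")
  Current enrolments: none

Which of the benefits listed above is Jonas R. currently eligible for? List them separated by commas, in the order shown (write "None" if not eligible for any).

Pet Insurance

Caregiver Leave — status part-time ✓ (not excluded); service 4 months < 3 years (≈1095 days) ✗ → not eligible.
Parking Benefit — service 4 months < 2 years (≈730 days) ✗ → not eligible.
Adoption Assistance — status part-time ✗ (requires seasonal) → not eligible.
Long-Term Disability — status part-time ✓ (not excluded); dept Finance ✗ → not eligible.
Supplemental Life Insurance — service 4 months < 12 months ✗ → not eligible.
Tuition Reimbursement — service 4 months < 18 months ✗ → not eligible.
AD&D Coverage — status part-time ✗ (requires full-time, seasonal, or temporary) → not eligible.
Pet Insurance — status part-time ✓; service 4 months ≥ 1 month ✓; grade G6 ≥ G2 ✓ → eligible.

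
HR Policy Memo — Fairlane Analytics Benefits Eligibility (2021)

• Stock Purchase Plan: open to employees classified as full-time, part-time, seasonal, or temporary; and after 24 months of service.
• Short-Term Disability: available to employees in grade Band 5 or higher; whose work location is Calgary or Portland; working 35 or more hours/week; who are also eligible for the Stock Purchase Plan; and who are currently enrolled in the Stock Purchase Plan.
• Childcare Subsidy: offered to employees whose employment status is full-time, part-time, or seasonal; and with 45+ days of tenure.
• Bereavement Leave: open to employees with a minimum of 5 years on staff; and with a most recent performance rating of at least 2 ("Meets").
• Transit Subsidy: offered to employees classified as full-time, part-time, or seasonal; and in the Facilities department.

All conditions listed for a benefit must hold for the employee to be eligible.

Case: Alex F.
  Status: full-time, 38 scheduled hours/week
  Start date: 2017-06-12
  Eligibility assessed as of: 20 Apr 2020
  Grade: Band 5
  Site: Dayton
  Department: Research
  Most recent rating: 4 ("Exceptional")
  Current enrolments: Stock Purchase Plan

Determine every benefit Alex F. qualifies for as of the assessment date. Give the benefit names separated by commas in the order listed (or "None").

Stock Purchase Plan, Childcare Subsidy

Service from 2017-06-12 to 20 Apr 2020: 1043 days.
Stock Purchase Plan — status full-time ✓; service 1043 days ≥ 24 months (≈720 days) ✓ → eligible.
Short-Term Disability — grade Band 5 ≥ Band 5 ✓; site Dayton ✗ (not Calgary or Portland) → not eligible.
Childcare Subsidy — status full-time ✓; service 1043 days ≥ 45 days ✓ → eligible.
Bereavement Leave — service 1043 days < 5 years (≈1825 days) ✗ → not eligible.
Transit Subsidy — status full-time ✓; dept Research ✗ → not eligible.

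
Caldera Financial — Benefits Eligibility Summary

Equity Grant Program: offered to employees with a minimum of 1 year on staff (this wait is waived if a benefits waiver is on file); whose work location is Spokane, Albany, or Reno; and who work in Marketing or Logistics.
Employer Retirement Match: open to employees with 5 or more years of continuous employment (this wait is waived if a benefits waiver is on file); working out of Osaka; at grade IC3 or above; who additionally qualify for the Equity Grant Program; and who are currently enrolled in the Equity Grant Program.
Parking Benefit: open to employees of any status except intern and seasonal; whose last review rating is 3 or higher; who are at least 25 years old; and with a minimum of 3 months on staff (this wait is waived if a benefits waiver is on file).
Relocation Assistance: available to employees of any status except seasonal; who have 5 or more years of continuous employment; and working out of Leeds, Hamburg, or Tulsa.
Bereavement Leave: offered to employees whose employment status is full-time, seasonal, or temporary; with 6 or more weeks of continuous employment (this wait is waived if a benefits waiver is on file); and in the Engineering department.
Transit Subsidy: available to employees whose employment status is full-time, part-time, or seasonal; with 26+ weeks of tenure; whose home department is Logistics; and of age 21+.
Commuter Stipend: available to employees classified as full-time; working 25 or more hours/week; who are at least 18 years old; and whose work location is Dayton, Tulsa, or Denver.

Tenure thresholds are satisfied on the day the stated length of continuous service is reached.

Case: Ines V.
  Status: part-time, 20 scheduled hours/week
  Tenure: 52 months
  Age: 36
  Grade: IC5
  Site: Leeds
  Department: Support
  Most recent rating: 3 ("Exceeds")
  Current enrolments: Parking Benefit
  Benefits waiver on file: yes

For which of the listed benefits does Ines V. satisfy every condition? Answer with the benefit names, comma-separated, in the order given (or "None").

Equity Grant Program — benefits waiver on file ✓; site Leeds ✗ (not Spokane, Albany, or Reno) → not eligible.
Employer Retirement Match — benefits waiver on file ✓; site Leeds ✗ (not Osaka) → not eligible.
Parking Benefit — status part-time ✓ (not excluded); rating 3 ≥ 3 ✓; age 36 ≥ 25 ✓; benefits waiver on file ✓ → eligible.
Relocation Assistance — status part-time ✓ (not excluded); service 52 months < 5 years (≈1825 days) ✗ → not eligible.
Bereavement Leave — status part-time ✗ (requires full-time, seasonal, or temporary) → not eligible.
Transit Subsidy — status part-time ✓; service 52 months ≥ 26 weeks (≈182 days) ✓; dept Support ✗ → not eligible.
Commuter Stipend — status part-time ✗ (requires full-time) → not eligible.

Parking Benefit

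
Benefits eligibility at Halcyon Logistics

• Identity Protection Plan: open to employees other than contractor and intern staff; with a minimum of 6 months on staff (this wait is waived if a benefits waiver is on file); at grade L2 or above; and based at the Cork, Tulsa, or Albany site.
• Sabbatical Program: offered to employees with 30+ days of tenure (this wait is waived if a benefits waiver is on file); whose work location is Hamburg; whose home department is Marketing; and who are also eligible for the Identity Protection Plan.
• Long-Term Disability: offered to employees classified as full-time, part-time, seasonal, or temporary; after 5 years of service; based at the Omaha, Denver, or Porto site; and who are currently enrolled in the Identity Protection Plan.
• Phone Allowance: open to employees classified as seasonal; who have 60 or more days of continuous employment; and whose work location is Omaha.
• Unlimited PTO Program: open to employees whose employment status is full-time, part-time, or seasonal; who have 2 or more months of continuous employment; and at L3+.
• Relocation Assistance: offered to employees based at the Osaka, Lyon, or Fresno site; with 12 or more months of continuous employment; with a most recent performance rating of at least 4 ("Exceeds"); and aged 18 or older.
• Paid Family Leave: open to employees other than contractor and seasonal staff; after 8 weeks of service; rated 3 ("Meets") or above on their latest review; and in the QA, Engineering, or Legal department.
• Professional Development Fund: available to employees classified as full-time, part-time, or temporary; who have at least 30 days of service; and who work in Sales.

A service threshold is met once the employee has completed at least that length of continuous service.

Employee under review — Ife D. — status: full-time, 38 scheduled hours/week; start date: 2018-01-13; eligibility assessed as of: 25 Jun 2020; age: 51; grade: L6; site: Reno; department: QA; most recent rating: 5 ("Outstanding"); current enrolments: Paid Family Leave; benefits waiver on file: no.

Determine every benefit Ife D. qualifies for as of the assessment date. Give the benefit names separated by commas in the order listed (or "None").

Service from 2018-01-13 to 25 Jun 2020: 894 days.
Identity Protection Plan — status full-time ✓ (not excluded); no waiver, service 894 days ≥ 6 months (≈180 days) ✓; grade L6 ≥ L2 ✓; site Reno ✗ (not Cork, Tulsa, or Albany) → not eligible.
Sabbatical Program — no waiver, service 894 days ≥ 30 days ✓; site Reno ✗ (not Hamburg) → not eligible.
Long-Term Disability — status full-time ✓; service 894 days < 5 years (≈1825 days) ✗ → not eligible.
Phone Allowance — status full-time ✗ (requires seasonal) → not eligible.
Unlimited PTO Program — status full-time ✓; service 894 days ≥ 2 months (≈60 days) ✓; grade L6 ≥ L3 ✓ → eligible.
Relocation Assistance — site Reno ✗ (not Osaka, Lyon, or Fresno) → not eligible.
Paid Family Leave — status full-time ✓ (not excluded); service 894 days ≥ 8 weeks (≈56 days) ✓; rating 5 ≥ 3 ✓; dept QA ✓ → eligible.
Professional Development Fund — status full-time ✓; service 894 days ≥ 30 days ✓; dept QA ✗ → not eligible.

Unlimited PTO Program, Paid Family Leave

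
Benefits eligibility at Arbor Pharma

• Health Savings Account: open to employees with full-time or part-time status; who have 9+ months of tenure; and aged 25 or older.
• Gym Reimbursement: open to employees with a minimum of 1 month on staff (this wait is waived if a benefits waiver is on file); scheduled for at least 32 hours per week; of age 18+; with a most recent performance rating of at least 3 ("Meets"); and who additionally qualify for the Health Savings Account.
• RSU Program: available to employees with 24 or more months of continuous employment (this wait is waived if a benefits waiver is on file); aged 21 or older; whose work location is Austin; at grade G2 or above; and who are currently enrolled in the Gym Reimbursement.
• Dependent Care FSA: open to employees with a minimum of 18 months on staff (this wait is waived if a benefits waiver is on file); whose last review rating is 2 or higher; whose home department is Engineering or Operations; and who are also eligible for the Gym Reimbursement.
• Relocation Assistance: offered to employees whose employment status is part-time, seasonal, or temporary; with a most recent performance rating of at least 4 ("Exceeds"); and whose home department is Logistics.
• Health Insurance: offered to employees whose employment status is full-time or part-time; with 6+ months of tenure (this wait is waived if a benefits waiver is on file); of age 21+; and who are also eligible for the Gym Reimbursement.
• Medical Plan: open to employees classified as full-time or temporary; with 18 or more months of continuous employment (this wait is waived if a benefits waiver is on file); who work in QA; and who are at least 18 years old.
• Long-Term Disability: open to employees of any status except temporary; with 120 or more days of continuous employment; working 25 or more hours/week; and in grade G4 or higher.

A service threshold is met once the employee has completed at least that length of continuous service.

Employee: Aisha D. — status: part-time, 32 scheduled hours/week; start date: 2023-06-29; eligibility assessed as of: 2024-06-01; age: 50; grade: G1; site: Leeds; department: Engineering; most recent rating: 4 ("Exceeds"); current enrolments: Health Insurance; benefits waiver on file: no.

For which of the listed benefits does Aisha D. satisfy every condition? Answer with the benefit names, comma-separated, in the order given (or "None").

Health Savings Account, Gym Reimbursement, Health Insurance

Service from 2023-06-29 to 2024-06-01: 338 days.
Health Savings Account — status part-time ✓; service 338 days ≥ 9 months (≈270 days) ✓; age 50 ≥ 25 ✓ → eligible.
Gym Reimbursement — no waiver, service 338 days ≥ 1 month (≈30 days) ✓; 32 hrs/wk ≥ 32 ✓; age 50 ≥ 18 ✓; rating 4 ≥ 3 ✓; eligible for Health Savings Account ✓ → eligible.
RSU Program — no waiver, service 338 days < 24 months (≈720 days) ✗ → not eligible.
Dependent Care FSA — no waiver, service 338 days < 18 months (≈540 days) ✗ → not eligible.
Relocation Assistance — status part-time ✓; rating 4 ≥ 4 ✓; dept Engineering ✗ → not eligible.
Health Insurance — status part-time ✓; no waiver, service 338 days ≥ 6 months (≈180 days) ✓; age 50 ≥ 21 ✓; eligible for Gym Reimbursement ✓ → eligible.
Medical Plan — status part-time ✗ (requires full-time or temporary) → not eligible.
Long-Term Disability — status part-time ✓ (not excluded); service 338 days ≥ 120 days ✓; 32 hrs/wk ≥ 25 ✓; grade G1 < G4 ✗ → not eligible.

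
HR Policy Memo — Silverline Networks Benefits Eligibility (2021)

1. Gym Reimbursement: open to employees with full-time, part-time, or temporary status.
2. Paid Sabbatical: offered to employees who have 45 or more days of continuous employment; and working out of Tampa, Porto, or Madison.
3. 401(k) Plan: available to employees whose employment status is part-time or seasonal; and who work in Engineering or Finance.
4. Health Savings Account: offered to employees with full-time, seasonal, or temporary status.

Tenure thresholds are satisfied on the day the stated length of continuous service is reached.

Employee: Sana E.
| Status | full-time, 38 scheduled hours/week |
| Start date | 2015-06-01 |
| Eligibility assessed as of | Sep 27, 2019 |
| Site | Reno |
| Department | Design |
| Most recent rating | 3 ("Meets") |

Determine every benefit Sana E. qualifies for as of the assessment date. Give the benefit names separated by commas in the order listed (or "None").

Gym Reimbursement, Health Savings Account

Service from 2015-06-01 to Sep 27, 2019: 1579 days.
Gym Reimbursement — status full-time ✓ → eligible.
Paid Sabbatical — service 1579 days ≥ 45 days ✓; site Reno ✗ (not Tampa, Porto, or Madison) → not eligible.
401(k) Plan — status full-time ✗ (requires part-time or seasonal) → not eligible.
Health Savings Account — status full-time ✓ → eligible.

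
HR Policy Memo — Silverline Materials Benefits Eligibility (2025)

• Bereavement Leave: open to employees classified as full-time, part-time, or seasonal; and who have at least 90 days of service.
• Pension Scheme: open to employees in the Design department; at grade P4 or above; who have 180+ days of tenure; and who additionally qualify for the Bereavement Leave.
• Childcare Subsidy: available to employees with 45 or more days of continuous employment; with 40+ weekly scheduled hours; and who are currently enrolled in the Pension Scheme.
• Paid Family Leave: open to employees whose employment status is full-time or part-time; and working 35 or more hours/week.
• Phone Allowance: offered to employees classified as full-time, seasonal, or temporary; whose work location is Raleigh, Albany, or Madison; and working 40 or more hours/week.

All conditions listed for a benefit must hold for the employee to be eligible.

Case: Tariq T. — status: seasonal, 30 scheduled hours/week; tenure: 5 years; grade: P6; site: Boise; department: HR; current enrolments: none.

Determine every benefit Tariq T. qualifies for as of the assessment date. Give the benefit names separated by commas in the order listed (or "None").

Bereavement Leave — status seasonal ✓; service 5 years ≥ 90 days ✓ → eligible.
Pension Scheme — dept HR ✗ → not eligible.
Childcare Subsidy — service 5 years ≥ 45 days ✓; 30 hrs/wk < 40 ✗ → not eligible.
Paid Family Leave — status seasonal ✗ (requires full-time or part-time) → not eligible.
Phone Allowance — status seasonal ✓; site Boise ✗ (not Raleigh, Albany, or Madison) → not eligible.

Bereavement Leave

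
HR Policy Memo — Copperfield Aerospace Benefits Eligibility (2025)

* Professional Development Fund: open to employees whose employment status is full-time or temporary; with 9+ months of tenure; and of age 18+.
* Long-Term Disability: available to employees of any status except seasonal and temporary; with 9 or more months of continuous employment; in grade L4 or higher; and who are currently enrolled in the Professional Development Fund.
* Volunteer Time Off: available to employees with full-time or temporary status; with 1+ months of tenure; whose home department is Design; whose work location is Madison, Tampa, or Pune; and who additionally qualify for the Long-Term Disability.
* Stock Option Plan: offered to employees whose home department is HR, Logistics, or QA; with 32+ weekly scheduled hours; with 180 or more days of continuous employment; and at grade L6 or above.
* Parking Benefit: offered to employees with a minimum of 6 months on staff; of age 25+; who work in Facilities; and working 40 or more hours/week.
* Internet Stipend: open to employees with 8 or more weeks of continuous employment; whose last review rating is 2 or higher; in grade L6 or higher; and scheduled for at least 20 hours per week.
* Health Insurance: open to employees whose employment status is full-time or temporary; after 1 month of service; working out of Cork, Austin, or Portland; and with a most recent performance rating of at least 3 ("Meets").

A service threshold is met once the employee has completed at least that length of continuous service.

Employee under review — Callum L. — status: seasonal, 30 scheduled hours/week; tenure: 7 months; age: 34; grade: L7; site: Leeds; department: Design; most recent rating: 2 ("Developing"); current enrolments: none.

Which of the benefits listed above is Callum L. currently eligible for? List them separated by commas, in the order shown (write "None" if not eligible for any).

Professional Development Fund — status seasonal ✗ (requires full-time or temporary) → not eligible.
Long-Term Disability — status seasonal ✗ (excluded) → not eligible.
Volunteer Time Off — status seasonal ✗ (requires full-time or temporary) → not eligible.
Stock Option Plan — dept Design ✗ → not eligible.
Parking Benefit — service 7 months ≥ 6 months ✓; age 34 ≥ 25 ✓; dept Design ✗ → not eligible.
Internet Stipend — service 7 months ≥ 8 weeks (≈56 days) ✓; rating 2 ≥ 2 ✓; grade L7 ≥ L6 ✓; 30 hrs/wk ≥ 20 ✓ → eligible.
Health Insurance — status seasonal ✗ (requires full-time or temporary) → not eligible.

Internet Stipend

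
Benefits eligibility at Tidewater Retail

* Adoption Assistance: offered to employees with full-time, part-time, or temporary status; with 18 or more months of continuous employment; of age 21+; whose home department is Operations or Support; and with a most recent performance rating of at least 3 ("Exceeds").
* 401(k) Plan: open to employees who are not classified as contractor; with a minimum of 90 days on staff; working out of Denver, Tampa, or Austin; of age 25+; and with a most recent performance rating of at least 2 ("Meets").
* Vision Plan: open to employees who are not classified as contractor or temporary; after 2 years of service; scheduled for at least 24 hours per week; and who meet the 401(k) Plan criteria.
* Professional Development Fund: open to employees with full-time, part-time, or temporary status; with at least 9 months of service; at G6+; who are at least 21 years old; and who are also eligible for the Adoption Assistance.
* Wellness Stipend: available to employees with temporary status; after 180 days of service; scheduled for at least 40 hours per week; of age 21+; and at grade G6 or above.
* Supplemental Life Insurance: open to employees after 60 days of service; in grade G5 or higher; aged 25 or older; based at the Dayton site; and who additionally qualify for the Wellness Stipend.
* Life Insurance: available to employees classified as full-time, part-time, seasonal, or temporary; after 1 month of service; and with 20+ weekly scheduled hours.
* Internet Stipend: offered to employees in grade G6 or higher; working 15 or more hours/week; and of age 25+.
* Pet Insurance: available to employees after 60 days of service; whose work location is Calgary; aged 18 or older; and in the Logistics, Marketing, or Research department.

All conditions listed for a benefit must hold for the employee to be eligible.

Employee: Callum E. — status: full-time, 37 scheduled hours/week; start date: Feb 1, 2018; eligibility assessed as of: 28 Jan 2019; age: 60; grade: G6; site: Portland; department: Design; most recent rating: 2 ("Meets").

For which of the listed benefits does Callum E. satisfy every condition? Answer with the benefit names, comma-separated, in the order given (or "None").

Life Insurance, Internet Stipend

Service from Feb 1, 2018 to 28 Jan 2019: 361 days.
Adoption Assistance — status full-time ✓; service 361 days < 18 months (≈540 days) ✗ → not eligible.
401(k) Plan — status full-time ✓ (not excluded); service 361 days ≥ 90 days ✓; site Portland ✗ (not Denver, Tampa, or Austin) → not eligible.
Vision Plan — status full-time ✓ (not excluded); service 361 days < 2 years (≈730 days) ✗ → not eligible.
Professional Development Fund — status full-time ✓; service 361 days ≥ 9 months (≈270 days) ✓; grade G6 ≥ G6 ✓; age 60 ≥ 21 ✓; not eligible for Adoption Assistance ✗ → not eligible.
Wellness Stipend — status full-time ✗ (requires temporary) → not eligible.
Supplemental Life Insurance — service 361 days ≥ 60 days ✓; grade G6 ≥ G5 ✓; age 60 ≥ 25 ✓; site Portland ✗ (not Dayton) → not eligible.
Life Insurance — status full-time ✓; service 361 days ≥ 1 month (≈30 days) ✓; 37 hrs/wk ≥ 20 ✓ → eligible.
Internet Stipend — grade G6 ≥ G6 ✓; 37 hrs/wk ≥ 15 ✓; age 60 ≥ 25 ✓ → eligible.
Pet Insurance — service 361 days ≥ 60 days ✓; site Portland ✗ (not Calgary) → not eligible.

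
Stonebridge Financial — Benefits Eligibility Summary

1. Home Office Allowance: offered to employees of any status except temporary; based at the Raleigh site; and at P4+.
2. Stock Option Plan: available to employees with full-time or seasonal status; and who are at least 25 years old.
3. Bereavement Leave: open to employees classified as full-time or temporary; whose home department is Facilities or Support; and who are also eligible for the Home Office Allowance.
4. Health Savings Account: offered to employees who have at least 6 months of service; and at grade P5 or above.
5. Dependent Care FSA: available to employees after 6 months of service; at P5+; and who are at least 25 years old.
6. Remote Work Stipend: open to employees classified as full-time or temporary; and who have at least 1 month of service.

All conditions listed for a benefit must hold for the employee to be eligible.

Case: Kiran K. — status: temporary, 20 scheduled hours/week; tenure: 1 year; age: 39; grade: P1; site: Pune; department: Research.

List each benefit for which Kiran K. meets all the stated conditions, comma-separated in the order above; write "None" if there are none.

Remote Work Stipend

Home Office Allowance — status temporary ✗ (excluded) → not eligible.
Stock Option Plan — status temporary ✗ (requires full-time or seasonal) → not eligible.
Bereavement Leave — status temporary ✓; dept Research ✗ → not eligible.
Health Savings Account — service 1 year ≥ 6 months (≈180 days) ✓; grade P1 < P5 ✗ → not eligible.
Dependent Care FSA — service 1 year ≥ 6 months (≈180 days) ✓; grade P1 < P5 ✗ → not eligible.
Remote Work Stipend — status temporary ✓; service 1 year ≥ 1 month (≈30 days) ✓ → eligible.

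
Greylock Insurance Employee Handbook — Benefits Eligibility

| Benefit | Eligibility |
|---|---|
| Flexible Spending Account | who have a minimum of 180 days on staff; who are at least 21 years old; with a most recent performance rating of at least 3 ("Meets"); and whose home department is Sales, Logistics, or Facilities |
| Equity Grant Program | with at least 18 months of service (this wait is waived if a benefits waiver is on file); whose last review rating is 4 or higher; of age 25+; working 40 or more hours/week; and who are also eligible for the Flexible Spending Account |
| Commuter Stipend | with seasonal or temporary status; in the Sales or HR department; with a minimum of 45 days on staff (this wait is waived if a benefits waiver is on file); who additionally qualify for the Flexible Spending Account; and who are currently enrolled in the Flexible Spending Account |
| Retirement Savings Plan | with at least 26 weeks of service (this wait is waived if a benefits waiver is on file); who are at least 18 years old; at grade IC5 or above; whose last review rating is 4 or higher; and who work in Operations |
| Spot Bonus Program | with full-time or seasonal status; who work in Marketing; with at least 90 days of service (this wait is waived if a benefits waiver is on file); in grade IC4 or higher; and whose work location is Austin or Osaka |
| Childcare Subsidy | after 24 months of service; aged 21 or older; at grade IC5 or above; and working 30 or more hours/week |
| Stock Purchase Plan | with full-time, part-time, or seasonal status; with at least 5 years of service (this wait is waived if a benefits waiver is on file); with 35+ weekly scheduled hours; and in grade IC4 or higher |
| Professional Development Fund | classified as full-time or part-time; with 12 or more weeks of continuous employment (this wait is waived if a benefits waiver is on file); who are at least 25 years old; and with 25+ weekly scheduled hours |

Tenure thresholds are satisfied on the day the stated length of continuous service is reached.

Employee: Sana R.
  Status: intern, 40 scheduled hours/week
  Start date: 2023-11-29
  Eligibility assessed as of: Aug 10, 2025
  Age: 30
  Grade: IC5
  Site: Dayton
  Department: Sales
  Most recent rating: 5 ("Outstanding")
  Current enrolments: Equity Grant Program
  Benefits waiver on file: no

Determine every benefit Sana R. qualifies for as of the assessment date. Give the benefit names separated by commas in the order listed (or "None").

Service from 2023-11-29 to Aug 10, 2025: 620 days.
Flexible Spending Account — service 620 days ≥ 180 days ✓; age 30 ≥ 21 ✓; rating 5 ≥ 3 ✓; dept Sales ✓ → eligible.
Equity Grant Program — no waiver, service 620 days ≥ 18 months (≈540 days) ✓; rating 5 ≥ 4 ✓; age 30 ≥ 25 ✓; 40 hrs/wk ≥ 40 ✓; eligible for Flexible Spending Account ✓ → eligible.
Commuter Stipend — status intern ✗ (requires seasonal or temporary) → not eligible.
Retirement Savings Plan — no waiver, service 620 days ≥ 26 weeks (≈182 days) ✓; age 30 ≥ 18 ✓; grade IC5 ≥ IC5 ✓; rating 5 ≥ 4 ✓; dept Sales ✗ → not eligible.
Spot Bonus Program — status intern ✗ (requires full-time or seasonal) → not eligible.
Childcare Subsidy — service 620 days < 24 months (≈720 days) ✗ → not eligible.
Stock Purchase Plan — status intern ✗ (requires full-time, part-time, or seasonal) → not eligible.
Professional Development Fund — status intern ✗ (requires full-time or part-time) → not eligible.

Flexible Spending Account, Equity Grant Program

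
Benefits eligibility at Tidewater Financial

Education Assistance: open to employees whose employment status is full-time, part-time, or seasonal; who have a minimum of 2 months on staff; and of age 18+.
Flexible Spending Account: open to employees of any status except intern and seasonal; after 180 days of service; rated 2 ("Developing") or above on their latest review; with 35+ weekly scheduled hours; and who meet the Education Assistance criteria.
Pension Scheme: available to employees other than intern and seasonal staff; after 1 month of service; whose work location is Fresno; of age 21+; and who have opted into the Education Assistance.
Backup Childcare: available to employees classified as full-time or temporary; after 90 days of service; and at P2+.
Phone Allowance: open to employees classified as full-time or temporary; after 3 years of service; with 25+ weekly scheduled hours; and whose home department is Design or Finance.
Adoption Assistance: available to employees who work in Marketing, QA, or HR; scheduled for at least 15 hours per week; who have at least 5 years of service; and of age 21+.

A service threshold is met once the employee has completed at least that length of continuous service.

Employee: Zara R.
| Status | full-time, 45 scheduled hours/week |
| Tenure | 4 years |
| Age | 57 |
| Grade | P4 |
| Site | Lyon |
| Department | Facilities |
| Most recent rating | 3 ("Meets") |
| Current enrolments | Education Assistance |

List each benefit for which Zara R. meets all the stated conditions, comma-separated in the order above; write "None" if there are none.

Education Assistance, Flexible Spending Account, Backup Childcare

Education Assistance — status full-time ✓; service 4 years ≥ 2 months (≈60 days) ✓; age 57 ≥ 18 ✓ → eligible.
Flexible Spending Account — status full-time ✓ (not excluded); service 4 years ≥ 180 days ✓; rating 3 ≥ 2 ✓; 45 hrs/wk ≥ 35 ✓; eligible for Education Assistance ✓ → eligible.
Pension Scheme — status full-time ✓ (not excluded); service 4 years ≥ 1 month (≈30 days) ✓; site Lyon ✗ (not Fresno) → not eligible.
Backup Childcare — status full-time ✓; service 4 years ≥ 90 days ✓; grade P4 ≥ P2 ✓ → eligible.
Phone Allowance — status full-time ✓; service 4 years ≥ 3 years ✓; 45 hrs/wk ≥ 25 ✓; dept Facilities ✗ → not eligible.
Adoption Assistance — dept Facilities ✗ → not eligible.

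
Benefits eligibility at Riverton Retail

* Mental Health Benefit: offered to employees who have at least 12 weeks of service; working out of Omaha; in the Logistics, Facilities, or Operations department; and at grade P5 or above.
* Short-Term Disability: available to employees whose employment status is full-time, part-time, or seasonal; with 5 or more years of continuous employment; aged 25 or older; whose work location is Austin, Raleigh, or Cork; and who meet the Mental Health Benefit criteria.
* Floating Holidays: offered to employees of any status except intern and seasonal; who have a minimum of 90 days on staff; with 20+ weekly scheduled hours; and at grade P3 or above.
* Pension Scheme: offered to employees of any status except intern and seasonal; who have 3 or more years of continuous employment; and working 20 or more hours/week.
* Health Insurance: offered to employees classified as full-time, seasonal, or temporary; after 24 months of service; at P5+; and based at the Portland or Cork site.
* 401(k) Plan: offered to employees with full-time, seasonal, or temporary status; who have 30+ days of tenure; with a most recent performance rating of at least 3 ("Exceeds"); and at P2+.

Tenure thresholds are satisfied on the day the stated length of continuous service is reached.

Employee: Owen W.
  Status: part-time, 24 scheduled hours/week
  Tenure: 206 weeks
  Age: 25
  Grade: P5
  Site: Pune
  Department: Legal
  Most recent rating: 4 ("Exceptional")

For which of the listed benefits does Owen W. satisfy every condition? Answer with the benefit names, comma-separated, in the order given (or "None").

Mental Health Benefit — service 206 weeks ≥ 12 weeks ✓; site Pune ✗ (not Omaha) → not eligible.
Short-Term Disability — status part-time ✓; service 206 weeks < 5 years (≈1825 days) ✗ → not eligible.
Floating Holidays — status part-time ✓ (not excluded); service 206 weeks ≥ 90 days ✓; 24 hrs/wk ≥ 20 ✓; grade P5 ≥ P3 ✓ → eligible.
Pension Scheme — status part-time ✓ (not excluded); service 206 weeks ≥ 3 years (≈1095 days) ✓; 24 hrs/wk ≥ 20 ✓ → eligible.
Health Insurance — status part-time ✗ (requires full-time, seasonal, or temporary) → not eligible.
401(k) Plan — status part-time ✗ (requires full-time, seasonal, or temporary) → not eligible.

Floating Holidays, Pension Scheme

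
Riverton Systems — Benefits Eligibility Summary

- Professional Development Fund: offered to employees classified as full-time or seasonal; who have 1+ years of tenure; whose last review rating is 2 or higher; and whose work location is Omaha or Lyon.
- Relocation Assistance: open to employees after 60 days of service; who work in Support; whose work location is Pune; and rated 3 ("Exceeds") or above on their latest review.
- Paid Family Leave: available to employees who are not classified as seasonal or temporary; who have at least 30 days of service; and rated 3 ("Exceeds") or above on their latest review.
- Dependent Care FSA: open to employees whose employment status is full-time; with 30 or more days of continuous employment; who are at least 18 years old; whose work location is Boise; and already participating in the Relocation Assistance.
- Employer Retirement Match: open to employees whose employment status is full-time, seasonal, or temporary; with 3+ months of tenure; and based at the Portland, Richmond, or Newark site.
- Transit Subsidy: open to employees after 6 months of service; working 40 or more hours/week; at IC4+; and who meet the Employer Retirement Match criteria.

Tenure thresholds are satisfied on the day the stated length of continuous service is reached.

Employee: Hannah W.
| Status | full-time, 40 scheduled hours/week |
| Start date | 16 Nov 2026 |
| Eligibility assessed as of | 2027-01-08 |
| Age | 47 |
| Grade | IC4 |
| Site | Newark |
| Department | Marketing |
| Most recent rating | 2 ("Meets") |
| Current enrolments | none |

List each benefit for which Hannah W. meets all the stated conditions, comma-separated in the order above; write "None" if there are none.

None

Service from 16 Nov 2026 to 2027-01-08: 53 days.
Professional Development Fund — status full-time ✓; service 53 days < 1 year (≈365 days) ✗ → not eligible.
Relocation Assistance — service 53 days < 60 days ✗ → not eligible.
Paid Family Leave — status full-time ✓ (not excluded); service 53 days ≥ 30 days ✓; rating 2 < 3 ✗ → not eligible.
Dependent Care FSA — status full-time ✓; service 53 days ≥ 30 days ✓; age 47 ≥ 18 ✓; site Newark ✗ (not Boise) → not eligible.
Employer Retirement Match — status full-time ✓; service 53 days < 3 months (≈90 days) ✗ → not eligible.
Transit Subsidy — service 53 days < 6 months (≈180 days) ✗ → not eligible.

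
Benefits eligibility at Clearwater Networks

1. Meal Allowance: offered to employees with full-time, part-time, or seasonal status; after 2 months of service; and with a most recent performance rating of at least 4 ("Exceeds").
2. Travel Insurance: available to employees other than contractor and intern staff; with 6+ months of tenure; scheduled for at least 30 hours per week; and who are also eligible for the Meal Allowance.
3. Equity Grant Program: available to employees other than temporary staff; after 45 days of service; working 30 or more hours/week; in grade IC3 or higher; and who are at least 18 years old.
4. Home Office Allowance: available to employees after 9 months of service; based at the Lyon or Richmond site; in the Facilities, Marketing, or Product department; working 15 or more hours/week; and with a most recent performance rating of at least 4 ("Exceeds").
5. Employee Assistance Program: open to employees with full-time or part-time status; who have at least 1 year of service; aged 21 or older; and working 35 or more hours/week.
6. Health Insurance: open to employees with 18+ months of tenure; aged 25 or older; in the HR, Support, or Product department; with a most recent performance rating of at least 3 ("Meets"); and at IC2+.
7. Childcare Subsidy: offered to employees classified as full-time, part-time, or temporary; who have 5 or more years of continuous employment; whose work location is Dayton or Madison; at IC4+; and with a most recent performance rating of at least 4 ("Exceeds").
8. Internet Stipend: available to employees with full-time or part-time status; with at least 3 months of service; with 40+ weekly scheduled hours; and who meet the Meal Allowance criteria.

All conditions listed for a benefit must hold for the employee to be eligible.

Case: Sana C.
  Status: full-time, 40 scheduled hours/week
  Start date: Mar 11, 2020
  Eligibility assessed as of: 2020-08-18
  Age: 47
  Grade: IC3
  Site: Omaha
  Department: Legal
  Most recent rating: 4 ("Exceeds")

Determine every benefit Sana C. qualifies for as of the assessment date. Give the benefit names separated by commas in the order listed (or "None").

Service from Mar 11, 2020 to 2020-08-18: 160 days.
Meal Allowance — status full-time ✓; service 160 days ≥ 2 months (≈60 days) ✓; rating 4 ≥ 4 ✓ → eligible.
Travel Insurance — status full-time ✓ (not excluded); service 160 days < 6 months (≈180 days) ✗ → not eligible.
Equity Grant Program — status full-time ✓ (not excluded); service 160 days ≥ 45 days ✓; 40 hrs/wk ≥ 30 ✓; grade IC3 ≥ IC3 ✓; age 47 ≥ 18 ✓ → eligible.
Home Office Allowance — service 160 days < 9 months (≈270 days) ✗ → not eligible.
Employee Assistance Program — status full-time ✓; service 160 days < 1 year (≈365 days) ✗ → not eligible.
Health Insurance — service 160 days < 18 months (≈540 days) ✗ → not eligible.
Childcare Subsidy — status full-time ✓; service 160 days < 5 years (≈1825 days) ✗ → not eligible.
Internet Stipend — status full-time ✓; service 160 days ≥ 3 months (≈90 days) ✓; 40 hrs/wk ≥ 40 ✓; eligible for Meal Allowance ✓ → eligible.

Meal Allowance, Equity Grant Program, Internet Stipend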